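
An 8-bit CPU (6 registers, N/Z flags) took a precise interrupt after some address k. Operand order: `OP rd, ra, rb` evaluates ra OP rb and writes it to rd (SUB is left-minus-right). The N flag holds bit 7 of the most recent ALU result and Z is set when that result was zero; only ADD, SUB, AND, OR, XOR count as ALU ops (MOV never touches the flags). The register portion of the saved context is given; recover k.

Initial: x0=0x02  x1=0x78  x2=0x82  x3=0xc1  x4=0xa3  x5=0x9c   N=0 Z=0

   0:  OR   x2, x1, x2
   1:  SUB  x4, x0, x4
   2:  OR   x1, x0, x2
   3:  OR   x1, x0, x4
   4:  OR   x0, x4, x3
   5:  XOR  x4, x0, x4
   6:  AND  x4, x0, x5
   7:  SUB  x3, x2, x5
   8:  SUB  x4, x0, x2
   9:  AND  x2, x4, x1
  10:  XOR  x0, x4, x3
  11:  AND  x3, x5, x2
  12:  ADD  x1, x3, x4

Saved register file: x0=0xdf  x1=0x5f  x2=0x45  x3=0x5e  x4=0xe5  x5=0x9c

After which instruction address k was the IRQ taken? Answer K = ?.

K = 9

after  0: x0=0x02 x1=0x78 x2=0xfa x3=0xc1 x4=0xa3 x5=0x9c  N=1 Z=0
after  1: x0=0x02 x1=0x78 x2=0xfa x3=0xc1 x4=0x5f x5=0x9c  N=0 Z=0
after  2: x0=0x02 x1=0xfa x2=0xfa x3=0xc1 x4=0x5f x5=0x9c  N=1 Z=0
after  3: x0=0x02 x1=0x5f x2=0xfa x3=0xc1 x4=0x5f x5=0x9c  N=0 Z=0
after  4: x0=0xdf x1=0x5f x2=0xfa x3=0xc1 x4=0x5f x5=0x9c  N=1 Z=0
after  5: x0=0xdf x1=0x5f x2=0xfa x3=0xc1 x4=0x80 x5=0x9c  N=1 Z=0
after  6: x0=0xdf x1=0x5f x2=0xfa x3=0xc1 x4=0x9c x5=0x9c  N=1 Z=0
after  7: x0=0xdf x1=0x5f x2=0xfa x3=0x5e x4=0x9c x5=0x9c  N=0 Z=0
after  8: x0=0xdf x1=0x5f x2=0xfa x3=0x5e x4=0xe5 x5=0x9c  N=1 Z=0
after  9: x0=0xdf x1=0x5f x2=0x45 x3=0x5e x4=0xe5 x5=0x9c  N=0 Z=0
-- IRQ taken; context saved, return-PC = 10 --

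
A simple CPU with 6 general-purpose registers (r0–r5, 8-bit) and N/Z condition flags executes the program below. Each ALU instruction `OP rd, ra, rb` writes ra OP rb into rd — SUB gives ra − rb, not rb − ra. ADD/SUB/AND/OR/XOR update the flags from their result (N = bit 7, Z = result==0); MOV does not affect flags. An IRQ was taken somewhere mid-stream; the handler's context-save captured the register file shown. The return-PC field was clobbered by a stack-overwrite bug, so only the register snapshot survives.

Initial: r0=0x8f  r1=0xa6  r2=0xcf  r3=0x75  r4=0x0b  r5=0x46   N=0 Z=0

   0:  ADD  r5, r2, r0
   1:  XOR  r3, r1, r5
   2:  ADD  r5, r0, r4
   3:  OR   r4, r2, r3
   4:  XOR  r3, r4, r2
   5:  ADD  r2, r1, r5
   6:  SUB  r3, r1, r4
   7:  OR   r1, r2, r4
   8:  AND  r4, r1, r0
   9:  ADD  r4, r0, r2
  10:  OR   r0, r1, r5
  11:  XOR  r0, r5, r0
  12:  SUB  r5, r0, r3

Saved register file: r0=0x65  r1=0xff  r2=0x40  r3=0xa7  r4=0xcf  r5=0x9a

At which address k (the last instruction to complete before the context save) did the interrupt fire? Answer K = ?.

K = 11

after  0: r0=0x8f r1=0xa6 r2=0xcf r3=0x75 r4=0x0b r5=0x5e  N=0 Z=0
after  1: r0=0x8f r1=0xa6 r2=0xcf r3=0xf8 r4=0x0b r5=0x5e  N=1 Z=0
after  2: r0=0x8f r1=0xa6 r2=0xcf r3=0xf8 r4=0x0b r5=0x9a  N=1 Z=0
after  3: r0=0x8f r1=0xa6 r2=0xcf r3=0xf8 r4=0xff r5=0x9a  N=1 Z=0
after  4: r0=0x8f r1=0xa6 r2=0xcf r3=0x30 r4=0xff r5=0x9a  N=0 Z=0
after  5: r0=0x8f r1=0xa6 r2=0x40 r3=0x30 r4=0xff r5=0x9a  N=0 Z=0
after  6: r0=0x8f r1=0xa6 r2=0x40 r3=0xa7 r4=0xff r5=0x9a  N=1 Z=0
after  7: r0=0x8f r1=0xff r2=0x40 r3=0xa7 r4=0xff r5=0x9a  N=1 Z=0
after  8: r0=0x8f r1=0xff r2=0x40 r3=0xa7 r4=0x8f r5=0x9a  N=1 Z=0
after  9: r0=0x8f r1=0xff r2=0x40 r3=0xa7 r4=0xcf r5=0x9a  N=1 Z=0
after 10: r0=0xff r1=0xff r2=0x40 r3=0xa7 r4=0xcf r5=0x9a  N=1 Z=0
after 11: r0=0x65 r1=0xff r2=0x40 r3=0xa7 r4=0xcf r5=0x9a  N=0 Z=0
-- IRQ taken; context saved, return-PC = 12 --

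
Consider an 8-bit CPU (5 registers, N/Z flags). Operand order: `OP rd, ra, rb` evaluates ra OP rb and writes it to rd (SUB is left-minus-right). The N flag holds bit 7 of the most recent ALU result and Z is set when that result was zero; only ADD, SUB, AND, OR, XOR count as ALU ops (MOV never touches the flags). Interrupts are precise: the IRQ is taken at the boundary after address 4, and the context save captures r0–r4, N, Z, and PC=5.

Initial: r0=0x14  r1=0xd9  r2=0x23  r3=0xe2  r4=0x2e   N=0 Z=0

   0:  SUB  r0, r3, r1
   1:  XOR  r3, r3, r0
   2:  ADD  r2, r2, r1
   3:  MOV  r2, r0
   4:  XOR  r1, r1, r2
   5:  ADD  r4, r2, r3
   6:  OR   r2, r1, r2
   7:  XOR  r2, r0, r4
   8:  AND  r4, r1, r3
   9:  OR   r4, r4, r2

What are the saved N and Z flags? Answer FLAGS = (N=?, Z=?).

after  0: r0=0x09 r1=0xd9 r2=0x23 r3=0xe2 r4=0x2e  N=0 Z=0
after  1: r0=0x09 r1=0xd9 r2=0x23 r3=0xeb r4=0x2e  N=1 Z=0
after  2: r0=0x09 r1=0xd9 r2=0xfc r3=0xeb r4=0x2e  N=1 Z=0
after  3: r0=0x09 r1=0xd9 r2=0x09 r3=0xeb r4=0x2e  N=1 Z=0
after  4: r0=0x09 r1=0xd0 r2=0x09 r3=0xeb r4=0x2e  N=1 Z=0
-- IRQ taken; context saved, return-PC = 5 --

FLAGS = (N=1, Z=0)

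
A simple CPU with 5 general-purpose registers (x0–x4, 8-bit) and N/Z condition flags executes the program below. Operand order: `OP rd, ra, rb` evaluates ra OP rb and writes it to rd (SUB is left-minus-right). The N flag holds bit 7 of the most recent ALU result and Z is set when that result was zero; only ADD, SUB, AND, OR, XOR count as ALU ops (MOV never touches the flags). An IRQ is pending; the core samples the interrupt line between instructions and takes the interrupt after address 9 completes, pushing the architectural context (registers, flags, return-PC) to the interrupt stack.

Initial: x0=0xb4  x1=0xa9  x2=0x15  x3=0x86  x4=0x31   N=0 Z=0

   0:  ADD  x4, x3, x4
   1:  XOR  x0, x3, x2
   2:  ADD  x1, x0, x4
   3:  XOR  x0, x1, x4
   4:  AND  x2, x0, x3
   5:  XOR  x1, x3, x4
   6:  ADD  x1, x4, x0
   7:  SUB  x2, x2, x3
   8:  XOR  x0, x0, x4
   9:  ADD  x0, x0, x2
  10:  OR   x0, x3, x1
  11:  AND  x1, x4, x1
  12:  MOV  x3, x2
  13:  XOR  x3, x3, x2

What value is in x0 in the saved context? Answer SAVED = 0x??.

after  0: x0=0xb4 x1=0xa9 x2=0x15 x3=0x86 x4=0xb7  N=1 Z=0
after  1: x0=0x93 x1=0xa9 x2=0x15 x3=0x86 x4=0xb7  N=1 Z=0
after  2: x0=0x93 x1=0x4a x2=0x15 x3=0x86 x4=0xb7  N=0 Z=0
after  3: x0=0xfd x1=0x4a x2=0x15 x3=0x86 x4=0xb7  N=1 Z=0
after  4: x0=0xfd x1=0x4a x2=0x84 x3=0x86 x4=0xb7  N=1 Z=0
after  5: x0=0xfd x1=0x31 x2=0x84 x3=0x86 x4=0xb7  N=0 Z=0
after  6: x0=0xfd x1=0xb4 x2=0x84 x3=0x86 x4=0xb7  N=1 Z=0
after  7: x0=0xfd x1=0xb4 x2=0xfe x3=0x86 x4=0xb7  N=1 Z=0
after  8: x0=0x4a x1=0xb4 x2=0xfe x3=0x86 x4=0xb7  N=0 Z=0
after  9: x0=0x48 x1=0xb4 x2=0xfe x3=0x86 x4=0xb7  N=0 Z=0
-- IRQ taken; context saved, return-PC = 10 --

SAVED = 0x48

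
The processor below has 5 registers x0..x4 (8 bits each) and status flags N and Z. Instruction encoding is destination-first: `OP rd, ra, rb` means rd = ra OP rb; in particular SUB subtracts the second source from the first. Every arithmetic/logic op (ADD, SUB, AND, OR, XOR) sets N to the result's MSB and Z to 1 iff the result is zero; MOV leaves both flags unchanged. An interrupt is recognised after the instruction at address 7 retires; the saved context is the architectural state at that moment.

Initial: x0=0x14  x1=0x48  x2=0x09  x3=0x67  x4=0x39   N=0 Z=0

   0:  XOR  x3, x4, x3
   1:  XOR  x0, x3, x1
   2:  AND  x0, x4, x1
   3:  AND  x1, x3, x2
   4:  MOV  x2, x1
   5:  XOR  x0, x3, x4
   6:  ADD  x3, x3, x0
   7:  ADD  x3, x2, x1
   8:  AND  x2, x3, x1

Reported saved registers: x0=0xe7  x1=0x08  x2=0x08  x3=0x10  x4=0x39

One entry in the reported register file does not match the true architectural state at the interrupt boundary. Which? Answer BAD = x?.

after  0: x0=0x14 x1=0x48 x2=0x09 x3=0x5e x4=0x39  N=0 Z=0
after  1: x0=0x16 x1=0x48 x2=0x09 x3=0x5e x4=0x39  N=0 Z=0
after  2: x0=0x08 x1=0x48 x2=0x09 x3=0x5e x4=0x39  N=0 Z=0
after  3: x0=0x08 x1=0x08 x2=0x09 x3=0x5e x4=0x39  N=0 Z=0
after  4: x0=0x08 x1=0x08 x2=0x08 x3=0x5e x4=0x39  N=0 Z=0
after  5: x0=0x67 x1=0x08 x2=0x08 x3=0x5e x4=0x39  N=0 Z=0
after  6: x0=0x67 x1=0x08 x2=0x08 x3=0xc5 x4=0x39  N=1 Z=0
after  7: x0=0x67 x1=0x08 x2=0x08 x3=0x10 x4=0x39  N=0 Z=0
-- IRQ taken; context saved, return-PC = 8 --
mismatch: x0: reported 0xe7 vs actual 0x67

BAD = x0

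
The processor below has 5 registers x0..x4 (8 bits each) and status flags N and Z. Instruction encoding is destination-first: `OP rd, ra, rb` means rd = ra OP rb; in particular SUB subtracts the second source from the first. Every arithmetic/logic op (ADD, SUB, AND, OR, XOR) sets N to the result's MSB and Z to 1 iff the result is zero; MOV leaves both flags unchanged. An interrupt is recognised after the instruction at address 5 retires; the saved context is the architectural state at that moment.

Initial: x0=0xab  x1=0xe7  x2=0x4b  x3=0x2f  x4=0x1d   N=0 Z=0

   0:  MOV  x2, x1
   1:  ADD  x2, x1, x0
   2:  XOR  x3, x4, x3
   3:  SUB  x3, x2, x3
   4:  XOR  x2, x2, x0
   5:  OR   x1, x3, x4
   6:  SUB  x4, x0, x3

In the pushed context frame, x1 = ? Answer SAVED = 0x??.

SAVED = 0x7d

after  0: x0=0xab x1=0xe7 x2=0xe7 x3=0x2f x4=0x1d  N=0 Z=0
after  1: x0=0xab x1=0xe7 x2=0x92 x3=0x2f x4=0x1d  N=1 Z=0
after  2: x0=0xab x1=0xe7 x2=0x92 x3=0x32 x4=0x1d  N=0 Z=0
after  3: x0=0xab x1=0xe7 x2=0x92 x3=0x60 x4=0x1d  N=0 Z=0
after  4: x0=0xab x1=0xe7 x2=0x39 x3=0x60 x4=0x1d  N=0 Z=0
after  5: x0=0xab x1=0x7d x2=0x39 x3=0x60 x4=0x1d  N=0 Z=0
-- IRQ taken; context saved, return-PC = 6 --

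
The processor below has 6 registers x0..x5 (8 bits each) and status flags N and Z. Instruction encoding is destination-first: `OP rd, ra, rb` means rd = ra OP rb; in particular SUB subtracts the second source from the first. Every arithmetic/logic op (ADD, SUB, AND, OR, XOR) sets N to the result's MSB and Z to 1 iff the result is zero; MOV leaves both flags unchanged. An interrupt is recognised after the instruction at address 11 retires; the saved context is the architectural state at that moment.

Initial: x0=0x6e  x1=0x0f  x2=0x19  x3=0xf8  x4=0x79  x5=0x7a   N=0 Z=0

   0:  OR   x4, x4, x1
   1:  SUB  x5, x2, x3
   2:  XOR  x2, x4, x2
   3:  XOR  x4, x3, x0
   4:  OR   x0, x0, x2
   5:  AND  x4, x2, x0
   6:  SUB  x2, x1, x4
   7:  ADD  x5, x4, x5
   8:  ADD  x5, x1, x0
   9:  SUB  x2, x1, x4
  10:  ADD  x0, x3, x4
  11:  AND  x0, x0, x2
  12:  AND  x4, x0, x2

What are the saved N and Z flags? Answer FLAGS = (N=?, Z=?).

after  0: x0=0x6e x1=0x0f x2=0x19 x3=0xf8 x4=0x7f x5=0x7a  N=0 Z=0
after  1: x0=0x6e x1=0x0f x2=0x19 x3=0xf8 x4=0x7f x5=0x21  N=0 Z=0
after  2: x0=0x6e x1=0x0f x2=0x66 x3=0xf8 x4=0x7f x5=0x21  N=0 Z=0
after  3: x0=0x6e x1=0x0f x2=0x66 x3=0xf8 x4=0x96 x5=0x21  N=1 Z=0
after  4: x0=0x6e x1=0x0f x2=0x66 x3=0xf8 x4=0x96 x5=0x21  N=0 Z=0
after  5: x0=0x6e x1=0x0f x2=0x66 x3=0xf8 x4=0x66 x5=0x21  N=0 Z=0
after  6: x0=0x6e x1=0x0f x2=0xa9 x3=0xf8 x4=0x66 x5=0x21  N=1 Z=0
after  7: x0=0x6e x1=0x0f x2=0xa9 x3=0xf8 x4=0x66 x5=0x87  N=1 Z=0
after  8: x0=0x6e x1=0x0f x2=0xa9 x3=0xf8 x4=0x66 x5=0x7d  N=0 Z=0
after  9: x0=0x6e x1=0x0f x2=0xa9 x3=0xf8 x4=0x66 x5=0x7d  N=1 Z=0
after 10: x0=0x5e x1=0x0f x2=0xa9 x3=0xf8 x4=0x66 x5=0x7d  N=0 Z=0
after 11: x0=0x08 x1=0x0f x2=0xa9 x3=0xf8 x4=0x66 x5=0x7d  N=0 Z=0
-- IRQ taken; context saved, return-PC = 12 --

FLAGS = (N=0, Z=0)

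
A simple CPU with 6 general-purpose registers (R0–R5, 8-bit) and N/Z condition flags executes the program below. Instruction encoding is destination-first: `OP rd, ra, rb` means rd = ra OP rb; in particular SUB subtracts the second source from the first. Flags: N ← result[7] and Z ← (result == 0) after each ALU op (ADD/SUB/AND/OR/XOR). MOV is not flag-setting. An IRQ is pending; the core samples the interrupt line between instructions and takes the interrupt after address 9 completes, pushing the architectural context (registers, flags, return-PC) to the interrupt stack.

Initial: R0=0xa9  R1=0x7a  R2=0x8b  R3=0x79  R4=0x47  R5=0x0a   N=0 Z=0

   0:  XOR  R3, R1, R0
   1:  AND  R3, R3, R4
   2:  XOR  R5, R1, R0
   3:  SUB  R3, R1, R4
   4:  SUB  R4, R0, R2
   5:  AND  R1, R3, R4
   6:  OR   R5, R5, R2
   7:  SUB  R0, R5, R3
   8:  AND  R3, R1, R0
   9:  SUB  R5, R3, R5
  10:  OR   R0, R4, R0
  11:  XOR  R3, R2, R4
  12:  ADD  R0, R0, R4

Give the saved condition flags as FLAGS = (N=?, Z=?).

after  0: R0=0xa9 R1=0x7a R2=0x8b R3=0xd3 R4=0x47 R5=0x0a  N=1 Z=0
after  1: R0=0xa9 R1=0x7a R2=0x8b R3=0x43 R4=0x47 R5=0x0a  N=0 Z=0
after  2: R0=0xa9 R1=0x7a R2=0x8b R3=0x43 R4=0x47 R5=0xd3  N=1 Z=0
after  3: R0=0xa9 R1=0x7a R2=0x8b R3=0x33 R4=0x47 R5=0xd3  N=0 Z=0
after  4: R0=0xa9 R1=0x7a R2=0x8b R3=0x33 R4=0x1e R5=0xd3  N=0 Z=0
after  5: R0=0xa9 R1=0x12 R2=0x8b R3=0x33 R4=0x1e R5=0xd3  N=0 Z=0
after  6: R0=0xa9 R1=0x12 R2=0x8b R3=0x33 R4=0x1e R5=0xdb  N=1 Z=0
after  7: R0=0xa8 R1=0x12 R2=0x8b R3=0x33 R4=0x1e R5=0xdb  N=1 Z=0
after  8: R0=0xa8 R1=0x12 R2=0x8b R3=0x00 R4=0x1e R5=0xdb  N=0 Z=1
after  9: R0=0xa8 R1=0x12 R2=0x8b R3=0x00 R4=0x1e R5=0x25  N=0 Z=0
-- IRQ taken; context saved, return-PC = 10 --

FLAGS = (N=0, Z=0)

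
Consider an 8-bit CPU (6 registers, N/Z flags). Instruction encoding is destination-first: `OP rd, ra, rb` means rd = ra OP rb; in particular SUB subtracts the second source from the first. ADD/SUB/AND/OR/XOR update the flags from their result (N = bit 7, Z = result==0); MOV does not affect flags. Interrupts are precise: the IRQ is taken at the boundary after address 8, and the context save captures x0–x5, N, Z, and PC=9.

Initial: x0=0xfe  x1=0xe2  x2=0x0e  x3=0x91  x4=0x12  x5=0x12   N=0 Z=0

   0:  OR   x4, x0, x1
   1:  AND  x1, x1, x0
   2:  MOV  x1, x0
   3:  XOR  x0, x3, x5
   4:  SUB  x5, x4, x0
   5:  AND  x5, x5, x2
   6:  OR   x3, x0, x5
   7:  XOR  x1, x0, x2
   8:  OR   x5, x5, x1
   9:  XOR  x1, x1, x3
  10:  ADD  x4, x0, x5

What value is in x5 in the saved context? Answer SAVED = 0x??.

SAVED = 0x8f

after  0: x0=0xfe x1=0xe2 x2=0x0e x3=0x91 x4=0xfe x5=0x12  N=1 Z=0
after  1: x0=0xfe x1=0xe2 x2=0x0e x3=0x91 x4=0xfe x5=0x12  N=1 Z=0
after  2: x0=0xfe x1=0xfe x2=0x0e x3=0x91 x4=0xfe x5=0x12  N=1 Z=0
after  3: x0=0x83 x1=0xfe x2=0x0e x3=0x91 x4=0xfe x5=0x12  N=1 Z=0
after  4: x0=0x83 x1=0xfe x2=0x0e x3=0x91 x4=0xfe x5=0x7b  N=0 Z=0
after  5: x0=0x83 x1=0xfe x2=0x0e x3=0x91 x4=0xfe x5=0x0a  N=0 Z=0
after  6: x0=0x83 x1=0xfe x2=0x0e x3=0x8b x4=0xfe x5=0x0a  N=1 Z=0
after  7: x0=0x83 x1=0x8d x2=0x0e x3=0x8b x4=0xfe x5=0x0a  N=1 Z=0
after  8: x0=0x83 x1=0x8d x2=0x0e x3=0x8b x4=0xfe x5=0x8f  N=1 Z=0
-- IRQ taken; context saved, return-PC = 9 --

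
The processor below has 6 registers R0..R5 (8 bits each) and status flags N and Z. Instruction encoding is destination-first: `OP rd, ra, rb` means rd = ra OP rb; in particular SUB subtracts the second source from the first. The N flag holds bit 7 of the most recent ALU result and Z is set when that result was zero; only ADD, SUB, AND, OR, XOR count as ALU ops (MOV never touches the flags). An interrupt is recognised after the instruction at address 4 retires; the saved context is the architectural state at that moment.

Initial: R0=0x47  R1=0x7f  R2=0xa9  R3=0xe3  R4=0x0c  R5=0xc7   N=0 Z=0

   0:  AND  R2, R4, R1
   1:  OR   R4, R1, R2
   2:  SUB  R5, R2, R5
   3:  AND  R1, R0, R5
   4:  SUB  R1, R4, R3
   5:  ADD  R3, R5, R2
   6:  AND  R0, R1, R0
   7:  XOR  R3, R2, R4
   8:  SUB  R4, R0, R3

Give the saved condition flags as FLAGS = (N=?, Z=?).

FLAGS = (N=1, Z=0)

after  0: R0=0x47 R1=0x7f R2=0x0c R3=0xe3 R4=0x0c R5=0xc7  N=0 Z=0
after  1: R0=0x47 R1=0x7f R2=0x0c R3=0xe3 R4=0x7f R5=0xc7  N=0 Z=0
after  2: R0=0x47 R1=0x7f R2=0x0c R3=0xe3 R4=0x7f R5=0x45  N=0 Z=0
after  3: R0=0x47 R1=0x45 R2=0x0c R3=0xe3 R4=0x7f R5=0x45  N=0 Z=0
after  4: R0=0x47 R1=0x9c R2=0x0c R3=0xe3 R4=0x7f R5=0x45  N=1 Z=0
-- IRQ taken; context saved, return-PC = 5 --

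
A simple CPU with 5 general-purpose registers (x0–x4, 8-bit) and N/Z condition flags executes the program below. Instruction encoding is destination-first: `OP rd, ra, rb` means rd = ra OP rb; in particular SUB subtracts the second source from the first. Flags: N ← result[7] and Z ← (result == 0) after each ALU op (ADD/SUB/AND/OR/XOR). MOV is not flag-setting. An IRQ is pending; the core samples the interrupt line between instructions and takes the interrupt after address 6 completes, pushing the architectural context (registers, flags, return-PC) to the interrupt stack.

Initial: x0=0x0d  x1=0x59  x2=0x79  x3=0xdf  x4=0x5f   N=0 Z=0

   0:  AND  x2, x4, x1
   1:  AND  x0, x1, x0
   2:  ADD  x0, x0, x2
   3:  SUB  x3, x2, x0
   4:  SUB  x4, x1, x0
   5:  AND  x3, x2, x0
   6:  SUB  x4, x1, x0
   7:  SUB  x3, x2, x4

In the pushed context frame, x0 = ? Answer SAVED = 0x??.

SAVED = 0x62

after  0: x0=0x0d x1=0x59 x2=0x59 x3=0xdf x4=0x5f  N=0 Z=0
after  1: x0=0x09 x1=0x59 x2=0x59 x3=0xdf x4=0x5f  N=0 Z=0
after  2: x0=0x62 x1=0x59 x2=0x59 x3=0xdf x4=0x5f  N=0 Z=0
after  3: x0=0x62 x1=0x59 x2=0x59 x3=0xf7 x4=0x5f  N=1 Z=0
after  4: x0=0x62 x1=0x59 x2=0x59 x3=0xf7 x4=0xf7  N=1 Z=0
after  5: x0=0x62 x1=0x59 x2=0x59 x3=0x40 x4=0xf7  N=0 Z=0
after  6: x0=0x62 x1=0x59 x2=0x59 x3=0x40 x4=0xf7  N=1 Z=0
-- IRQ taken; context saved, return-PC = 7 --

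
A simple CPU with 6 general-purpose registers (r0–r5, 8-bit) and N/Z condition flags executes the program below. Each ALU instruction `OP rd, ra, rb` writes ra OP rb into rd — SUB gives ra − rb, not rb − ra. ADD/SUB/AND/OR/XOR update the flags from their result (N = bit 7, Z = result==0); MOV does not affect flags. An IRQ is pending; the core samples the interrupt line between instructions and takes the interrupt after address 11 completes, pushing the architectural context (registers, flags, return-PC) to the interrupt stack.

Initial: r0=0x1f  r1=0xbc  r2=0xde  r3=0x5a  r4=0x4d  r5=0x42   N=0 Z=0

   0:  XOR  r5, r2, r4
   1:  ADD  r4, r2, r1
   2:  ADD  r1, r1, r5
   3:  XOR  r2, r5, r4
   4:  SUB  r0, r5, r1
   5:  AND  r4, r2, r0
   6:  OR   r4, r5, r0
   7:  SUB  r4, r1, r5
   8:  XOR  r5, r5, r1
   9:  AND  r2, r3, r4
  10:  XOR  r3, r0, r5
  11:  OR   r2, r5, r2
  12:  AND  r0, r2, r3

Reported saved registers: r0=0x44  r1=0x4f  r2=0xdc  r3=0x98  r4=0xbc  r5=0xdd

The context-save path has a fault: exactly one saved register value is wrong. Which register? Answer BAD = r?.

after  0: r0=0x1f r1=0xbc r2=0xde r3=0x5a r4=0x4d r5=0x93  N=1 Z=0
after  1: r0=0x1f r1=0xbc r2=0xde r3=0x5a r4=0x9a r5=0x93  N=1 Z=0
after  2: r0=0x1f r1=0x4f r2=0xde r3=0x5a r4=0x9a r5=0x93  N=0 Z=0
after  3: r0=0x1f r1=0x4f r2=0x09 r3=0x5a r4=0x9a r5=0x93  N=0 Z=0
after  4: r0=0x44 r1=0x4f r2=0x09 r3=0x5a r4=0x9a r5=0x93  N=0 Z=0
after  5: r0=0x44 r1=0x4f r2=0x09 r3=0x5a r4=0x00 r5=0x93  N=0 Z=1
after  6: r0=0x44 r1=0x4f r2=0x09 r3=0x5a r4=0xd7 r5=0x93  N=1 Z=0
after  7: r0=0x44 r1=0x4f r2=0x09 r3=0x5a r4=0xbc r5=0x93  N=1 Z=0
after  8: r0=0x44 r1=0x4f r2=0x09 r3=0x5a r4=0xbc r5=0xdc  N=1 Z=0
after  9: r0=0x44 r1=0x4f r2=0x18 r3=0x5a r4=0xbc r5=0xdc  N=0 Z=0
after 10: r0=0x44 r1=0x4f r2=0x18 r3=0x98 r4=0xbc r5=0xdc  N=1 Z=0
after 11: r0=0x44 r1=0x4f r2=0xdc r3=0x98 r4=0xbc r5=0xdc  N=1 Z=0
-- IRQ taken; context saved, return-PC = 12 --
mismatch: r5: reported 0xdd vs actual 0xdc

BAD = r5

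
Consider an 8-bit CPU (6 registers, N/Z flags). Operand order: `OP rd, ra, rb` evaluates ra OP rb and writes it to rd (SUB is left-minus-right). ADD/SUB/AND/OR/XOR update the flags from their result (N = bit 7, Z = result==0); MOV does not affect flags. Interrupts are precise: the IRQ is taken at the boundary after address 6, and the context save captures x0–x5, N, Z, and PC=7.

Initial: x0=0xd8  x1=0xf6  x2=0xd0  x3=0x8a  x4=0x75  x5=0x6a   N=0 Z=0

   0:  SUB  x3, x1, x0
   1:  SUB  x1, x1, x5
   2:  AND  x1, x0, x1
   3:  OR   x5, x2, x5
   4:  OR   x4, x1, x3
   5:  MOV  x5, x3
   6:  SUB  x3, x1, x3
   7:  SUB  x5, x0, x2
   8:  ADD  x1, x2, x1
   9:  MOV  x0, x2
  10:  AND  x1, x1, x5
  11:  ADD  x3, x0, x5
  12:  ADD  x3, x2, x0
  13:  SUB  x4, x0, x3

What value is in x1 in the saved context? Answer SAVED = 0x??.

after  0: x0=0xd8 x1=0xf6 x2=0xd0 x3=0x1e x4=0x75 x5=0x6a  N=0 Z=0
after  1: x0=0xd8 x1=0x8c x2=0xd0 x3=0x1e x4=0x75 x5=0x6a  N=1 Z=0
after  2: x0=0xd8 x1=0x88 x2=0xd0 x3=0x1e x4=0x75 x5=0x6a  N=1 Z=0
after  3: x0=0xd8 x1=0x88 x2=0xd0 x3=0x1e x4=0x75 x5=0xfa  N=1 Z=0
after  4: x0=0xd8 x1=0x88 x2=0xd0 x3=0x1e x4=0x9e x5=0xfa  N=1 Z=0
after  5: x0=0xd8 x1=0x88 x2=0xd0 x3=0x1e x4=0x9e x5=0x1e  N=1 Z=0
after  6: x0=0xd8 x1=0x88 x2=0xd0 x3=0x6a x4=0x9e x5=0x1e  N=0 Z=0
-- IRQ taken; context saved, return-PC = 7 --

SAVED = 0x88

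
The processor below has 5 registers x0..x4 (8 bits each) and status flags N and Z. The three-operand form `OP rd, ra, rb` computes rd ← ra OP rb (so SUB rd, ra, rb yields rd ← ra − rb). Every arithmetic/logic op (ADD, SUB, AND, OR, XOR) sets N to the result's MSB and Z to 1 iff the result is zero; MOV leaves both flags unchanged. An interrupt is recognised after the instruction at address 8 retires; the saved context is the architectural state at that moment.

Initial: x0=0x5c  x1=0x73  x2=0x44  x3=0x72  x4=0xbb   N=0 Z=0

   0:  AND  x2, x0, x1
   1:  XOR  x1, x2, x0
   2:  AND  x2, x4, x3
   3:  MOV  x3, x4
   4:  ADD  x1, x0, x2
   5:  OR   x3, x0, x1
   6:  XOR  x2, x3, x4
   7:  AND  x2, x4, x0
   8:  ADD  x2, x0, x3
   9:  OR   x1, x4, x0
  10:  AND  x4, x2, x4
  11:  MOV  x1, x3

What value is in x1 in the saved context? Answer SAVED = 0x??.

SAVED = 0x8e

after  0: x0=0x5c x1=0x73 x2=0x50 x3=0x72 x4=0xbb  N=0 Z=0
after  1: x0=0x5c x1=0x0c x2=0x50 x3=0x72 x4=0xbb  N=0 Z=0
after  2: x0=0x5c x1=0x0c x2=0x32 x3=0x72 x4=0xbb  N=0 Z=0
after  3: x0=0x5c x1=0x0c x2=0x32 x3=0xbb x4=0xbb  N=0 Z=0
after  4: x0=0x5c x1=0x8e x2=0x32 x3=0xbb x4=0xbb  N=1 Z=0
after  5: x0=0x5c x1=0x8e x2=0x32 x3=0xde x4=0xbb  N=1 Z=0
after  6: x0=0x5c x1=0x8e x2=0x65 x3=0xde x4=0xbb  N=0 Z=0
after  7: x0=0x5c x1=0x8e x2=0x18 x3=0xde x4=0xbb  N=0 Z=0
after  8: x0=0x5c x1=0x8e x2=0x3a x3=0xde x4=0xbb  N=0 Z=0
-- IRQ taken; context saved, return-PC = 9 --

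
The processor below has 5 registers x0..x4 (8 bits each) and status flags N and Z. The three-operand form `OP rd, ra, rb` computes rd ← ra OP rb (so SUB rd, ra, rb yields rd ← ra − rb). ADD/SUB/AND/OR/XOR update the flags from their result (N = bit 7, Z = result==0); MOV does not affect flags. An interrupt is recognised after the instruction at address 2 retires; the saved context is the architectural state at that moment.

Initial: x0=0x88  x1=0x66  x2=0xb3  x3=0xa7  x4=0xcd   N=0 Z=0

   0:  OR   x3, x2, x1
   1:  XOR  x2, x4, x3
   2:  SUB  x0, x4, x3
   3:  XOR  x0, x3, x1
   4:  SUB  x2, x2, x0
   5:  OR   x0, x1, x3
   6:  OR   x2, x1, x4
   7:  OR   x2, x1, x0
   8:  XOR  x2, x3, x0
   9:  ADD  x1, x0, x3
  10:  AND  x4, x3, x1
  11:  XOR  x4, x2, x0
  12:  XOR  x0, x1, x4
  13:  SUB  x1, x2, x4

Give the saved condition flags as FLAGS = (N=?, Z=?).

after  0: x0=0x88 x1=0x66 x2=0xb3 x3=0xf7 x4=0xcd  N=1 Z=0
after  1: x0=0x88 x1=0x66 x2=0x3a x3=0xf7 x4=0xcd  N=0 Z=0
after  2: x0=0xd6 x1=0x66 x2=0x3a x3=0xf7 x4=0xcd  N=1 Z=0
-- IRQ taken; context saved, return-PC = 3 --

FLAGS = (N=1, Z=0)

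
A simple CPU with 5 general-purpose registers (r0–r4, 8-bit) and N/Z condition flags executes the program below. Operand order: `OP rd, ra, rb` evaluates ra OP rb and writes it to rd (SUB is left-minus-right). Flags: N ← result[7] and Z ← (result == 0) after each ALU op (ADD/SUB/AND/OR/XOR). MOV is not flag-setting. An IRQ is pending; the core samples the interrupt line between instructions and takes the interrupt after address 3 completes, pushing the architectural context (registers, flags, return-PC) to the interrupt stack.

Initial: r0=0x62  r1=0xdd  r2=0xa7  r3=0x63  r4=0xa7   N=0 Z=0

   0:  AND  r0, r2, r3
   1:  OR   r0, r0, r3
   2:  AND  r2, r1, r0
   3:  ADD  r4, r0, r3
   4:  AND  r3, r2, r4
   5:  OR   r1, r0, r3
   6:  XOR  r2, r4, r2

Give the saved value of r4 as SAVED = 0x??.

after  0: r0=0x23 r1=0xdd r2=0xa7 r3=0x63 r4=0xa7  N=0 Z=0
after  1: r0=0x63 r1=0xdd r2=0xa7 r3=0x63 r4=0xa7  N=0 Z=0
after  2: r0=0x63 r1=0xdd r2=0x41 r3=0x63 r4=0xa7  N=0 Z=0
after  3: r0=0x63 r1=0xdd r2=0x41 r3=0x63 r4=0xc6  N=1 Z=0
-- IRQ taken; context saved, return-PC = 4 --

SAVED = 0xc6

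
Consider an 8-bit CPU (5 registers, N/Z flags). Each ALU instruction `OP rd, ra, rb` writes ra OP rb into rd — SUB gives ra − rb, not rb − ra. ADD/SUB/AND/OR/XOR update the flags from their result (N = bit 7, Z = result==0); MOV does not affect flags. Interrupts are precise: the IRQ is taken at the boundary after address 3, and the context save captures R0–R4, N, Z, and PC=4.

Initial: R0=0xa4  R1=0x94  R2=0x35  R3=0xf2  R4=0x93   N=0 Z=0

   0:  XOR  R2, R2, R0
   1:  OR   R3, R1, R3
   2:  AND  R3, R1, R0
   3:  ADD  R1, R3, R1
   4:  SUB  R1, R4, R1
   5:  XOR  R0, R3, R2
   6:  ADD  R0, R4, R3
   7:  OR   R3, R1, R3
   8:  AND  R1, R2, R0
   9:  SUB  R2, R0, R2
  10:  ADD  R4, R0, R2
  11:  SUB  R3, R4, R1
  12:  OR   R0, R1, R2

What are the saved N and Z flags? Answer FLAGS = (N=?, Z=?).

after  0: R0=0xa4 R1=0x94 R2=0x91 R3=0xf2 R4=0x93  N=1 Z=0
after  1: R0=0xa4 R1=0x94 R2=0x91 R3=0xf6 R4=0x93  N=1 Z=0
after  2: R0=0xa4 R1=0x94 R2=0x91 R3=0x84 R4=0x93  N=1 Z=0
after  3: R0=0xa4 R1=0x18 R2=0x91 R3=0x84 R4=0x93  N=0 Z=0
-- IRQ taken; context saved, return-PC = 4 --

FLAGS = (N=0, Z=0)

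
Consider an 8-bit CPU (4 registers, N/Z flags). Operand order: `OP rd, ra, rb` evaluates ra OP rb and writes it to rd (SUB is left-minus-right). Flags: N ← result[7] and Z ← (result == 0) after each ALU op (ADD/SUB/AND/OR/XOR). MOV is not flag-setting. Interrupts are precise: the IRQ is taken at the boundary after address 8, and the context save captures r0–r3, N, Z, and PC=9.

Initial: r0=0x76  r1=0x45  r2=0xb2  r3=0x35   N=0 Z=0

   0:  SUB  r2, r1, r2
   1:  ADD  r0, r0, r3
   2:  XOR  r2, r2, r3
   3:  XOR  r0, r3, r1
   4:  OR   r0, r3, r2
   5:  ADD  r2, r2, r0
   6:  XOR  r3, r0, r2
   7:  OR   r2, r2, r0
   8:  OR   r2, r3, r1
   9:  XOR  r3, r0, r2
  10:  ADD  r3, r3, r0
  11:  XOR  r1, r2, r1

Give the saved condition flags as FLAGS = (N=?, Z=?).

FLAGS = (N=1, Z=0)

after  0: r0=0x76 r1=0x45 r2=0x93 r3=0x35  N=1 Z=0
after  1: r0=0xab r1=0x45 r2=0x93 r3=0x35  N=1 Z=0
after  2: r0=0xab r1=0x45 r2=0xa6 r3=0x35  N=1 Z=0
after  3: r0=0x70 r1=0x45 r2=0xa6 r3=0x35  N=0 Z=0
after  4: r0=0xb7 r1=0x45 r2=0xa6 r3=0x35  N=1 Z=0
after  5: r0=0xb7 r1=0x45 r2=0x5d r3=0x35  N=0 Z=0
after  6: r0=0xb7 r1=0x45 r2=0x5d r3=0xea  N=1 Z=0
after  7: r0=0xb7 r1=0x45 r2=0xff r3=0xea  N=1 Z=0
after  8: r0=0xb7 r1=0x45 r2=0xef r3=0xea  N=1 Z=0
-- IRQ taken; context saved, return-PC = 9 --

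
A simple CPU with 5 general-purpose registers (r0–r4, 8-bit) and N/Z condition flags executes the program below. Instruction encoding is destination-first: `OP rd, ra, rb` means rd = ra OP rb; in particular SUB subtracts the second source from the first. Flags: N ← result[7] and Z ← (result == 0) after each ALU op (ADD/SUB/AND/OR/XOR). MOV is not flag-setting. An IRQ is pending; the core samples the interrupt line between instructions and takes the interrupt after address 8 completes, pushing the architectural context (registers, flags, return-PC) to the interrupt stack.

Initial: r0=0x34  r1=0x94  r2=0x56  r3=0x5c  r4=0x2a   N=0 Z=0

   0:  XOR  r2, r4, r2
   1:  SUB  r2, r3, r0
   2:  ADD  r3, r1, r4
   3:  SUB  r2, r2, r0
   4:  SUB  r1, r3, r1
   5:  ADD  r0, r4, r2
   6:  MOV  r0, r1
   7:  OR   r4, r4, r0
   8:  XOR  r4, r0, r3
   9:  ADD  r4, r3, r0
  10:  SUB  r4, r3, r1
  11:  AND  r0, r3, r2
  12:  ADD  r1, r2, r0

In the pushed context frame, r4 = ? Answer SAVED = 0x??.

after  0: r0=0x34 r1=0x94 r2=0x7c r3=0x5c r4=0x2a  N=0 Z=0
after  1: r0=0x34 r1=0x94 r2=0x28 r3=0x5c r4=0x2a  N=0 Z=0
after  2: r0=0x34 r1=0x94 r2=0x28 r3=0xbe r4=0x2a  N=1 Z=0
after  3: r0=0x34 r1=0x94 r2=0xf4 r3=0xbe r4=0x2a  N=1 Z=0
after  4: r0=0x34 r1=0x2a r2=0xf4 r3=0xbe r4=0x2a  N=0 Z=0
after  5: r0=0x1e r1=0x2a r2=0xf4 r3=0xbe r4=0x2a  N=0 Z=0
after  6: r0=0x2a r1=0x2a r2=0xf4 r3=0xbe r4=0x2a  N=0 Z=0
after  7: r0=0x2a r1=0x2a r2=0xf4 r3=0xbe r4=0x2a  N=0 Z=0
after  8: r0=0x2a r1=0x2a r2=0xf4 r3=0xbe r4=0x94  N=1 Z=0
-- IRQ taken; context saved, return-PC = 9 --

SAVED = 0x94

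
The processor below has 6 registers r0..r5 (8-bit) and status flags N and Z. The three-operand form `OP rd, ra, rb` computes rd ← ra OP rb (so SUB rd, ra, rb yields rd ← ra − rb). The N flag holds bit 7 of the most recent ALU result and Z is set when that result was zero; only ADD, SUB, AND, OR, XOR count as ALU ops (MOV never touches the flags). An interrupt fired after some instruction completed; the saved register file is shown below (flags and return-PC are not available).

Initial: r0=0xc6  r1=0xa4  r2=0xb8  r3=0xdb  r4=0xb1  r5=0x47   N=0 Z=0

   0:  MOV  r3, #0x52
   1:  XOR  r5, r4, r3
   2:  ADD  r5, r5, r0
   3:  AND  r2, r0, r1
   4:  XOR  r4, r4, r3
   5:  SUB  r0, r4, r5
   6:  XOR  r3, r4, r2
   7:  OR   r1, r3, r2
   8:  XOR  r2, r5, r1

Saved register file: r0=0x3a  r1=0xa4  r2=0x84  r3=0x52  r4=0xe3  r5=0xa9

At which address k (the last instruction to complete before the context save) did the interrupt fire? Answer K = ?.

after  0: r0=0xc6 r1=0xa4 r2=0xb8 r3=0x52 r4=0xb1 r5=0x47  N=0 Z=0
after  1: r0=0xc6 r1=0xa4 r2=0xb8 r3=0x52 r4=0xb1 r5=0xe3  N=1 Z=0
after  2: r0=0xc6 r1=0xa4 r2=0xb8 r3=0x52 r4=0xb1 r5=0xa9  N=1 Z=0
after  3: r0=0xc6 r1=0xa4 r2=0x84 r3=0x52 r4=0xb1 r5=0xa9  N=1 Z=0
after  4: r0=0xc6 r1=0xa4 r2=0x84 r3=0x52 r4=0xe3 r5=0xa9  N=1 Z=0
after  5: r0=0x3a r1=0xa4 r2=0x84 r3=0x52 r4=0xe3 r5=0xa9  N=0 Z=0
-- IRQ taken; context saved, return-PC = 6 --

K = 5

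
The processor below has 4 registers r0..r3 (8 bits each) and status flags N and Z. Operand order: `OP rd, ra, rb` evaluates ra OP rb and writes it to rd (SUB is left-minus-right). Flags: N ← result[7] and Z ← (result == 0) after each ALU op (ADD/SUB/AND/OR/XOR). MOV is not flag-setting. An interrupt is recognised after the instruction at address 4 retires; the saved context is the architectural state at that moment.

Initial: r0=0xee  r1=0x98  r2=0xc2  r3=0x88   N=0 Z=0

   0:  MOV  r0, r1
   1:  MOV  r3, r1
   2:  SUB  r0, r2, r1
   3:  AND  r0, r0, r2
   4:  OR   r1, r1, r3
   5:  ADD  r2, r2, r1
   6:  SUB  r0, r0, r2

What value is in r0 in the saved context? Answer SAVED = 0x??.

after  0: r0=0x98 r1=0x98 r2=0xc2 r3=0x88  N=0 Z=0
after  1: r0=0x98 r1=0x98 r2=0xc2 r3=0x98  N=0 Z=0
after  2: r0=0x2a r1=0x98 r2=0xc2 r3=0x98  N=0 Z=0
after  3: r0=0x02 r1=0x98 r2=0xc2 r3=0x98  N=0 Z=0
after  4: r0=0x02 r1=0x98 r2=0xc2 r3=0x98  N=1 Z=0
-- IRQ taken; context saved, return-PC = 5 --

SAVED = 0x02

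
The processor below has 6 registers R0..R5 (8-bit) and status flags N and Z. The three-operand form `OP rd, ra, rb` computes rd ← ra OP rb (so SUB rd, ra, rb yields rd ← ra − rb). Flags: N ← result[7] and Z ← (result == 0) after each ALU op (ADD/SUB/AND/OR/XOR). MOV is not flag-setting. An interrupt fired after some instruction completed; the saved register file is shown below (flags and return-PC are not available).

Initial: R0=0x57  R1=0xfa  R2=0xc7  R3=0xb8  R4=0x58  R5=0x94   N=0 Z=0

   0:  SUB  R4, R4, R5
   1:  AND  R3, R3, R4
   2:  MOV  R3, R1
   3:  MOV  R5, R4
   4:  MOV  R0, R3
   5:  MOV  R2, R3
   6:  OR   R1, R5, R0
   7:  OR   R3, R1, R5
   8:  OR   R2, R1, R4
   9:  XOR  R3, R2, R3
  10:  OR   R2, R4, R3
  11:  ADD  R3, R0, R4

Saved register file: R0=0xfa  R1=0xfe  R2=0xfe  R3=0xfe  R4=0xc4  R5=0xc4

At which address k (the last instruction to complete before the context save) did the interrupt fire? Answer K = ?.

after  0: R0=0x57 R1=0xfa R2=0xc7 R3=0xb8 R4=0xc4 R5=0x94  N=1 Z=0
after  1: R0=0x57 R1=0xfa R2=0xc7 R3=0x80 R4=0xc4 R5=0x94  N=1 Z=0
after  2: R0=0x57 R1=0xfa R2=0xc7 R3=0xfa R4=0xc4 R5=0x94  N=1 Z=0
after  3: R0=0x57 R1=0xfa R2=0xc7 R3=0xfa R4=0xc4 R5=0xc4  N=1 Z=0
after  4: R0=0xfa R1=0xfa R2=0xc7 R3=0xfa R4=0xc4 R5=0xc4  N=1 Z=0
after  5: R0=0xfa R1=0xfa R2=0xfa R3=0xfa R4=0xc4 R5=0xc4  N=1 Z=0
after  6: R0=0xfa R1=0xfe R2=0xfa R3=0xfa R4=0xc4 R5=0xc4  N=1 Z=0
after  7: R0=0xfa R1=0xfe R2=0xfa R3=0xfe R4=0xc4 R5=0xc4  N=1 Z=0
after  8: R0=0xfa R1=0xfe R2=0xfe R3=0xfe R4=0xc4 R5=0xc4  N=1 Z=0
-- IRQ taken; context saved, return-PC = 9 --

K = 8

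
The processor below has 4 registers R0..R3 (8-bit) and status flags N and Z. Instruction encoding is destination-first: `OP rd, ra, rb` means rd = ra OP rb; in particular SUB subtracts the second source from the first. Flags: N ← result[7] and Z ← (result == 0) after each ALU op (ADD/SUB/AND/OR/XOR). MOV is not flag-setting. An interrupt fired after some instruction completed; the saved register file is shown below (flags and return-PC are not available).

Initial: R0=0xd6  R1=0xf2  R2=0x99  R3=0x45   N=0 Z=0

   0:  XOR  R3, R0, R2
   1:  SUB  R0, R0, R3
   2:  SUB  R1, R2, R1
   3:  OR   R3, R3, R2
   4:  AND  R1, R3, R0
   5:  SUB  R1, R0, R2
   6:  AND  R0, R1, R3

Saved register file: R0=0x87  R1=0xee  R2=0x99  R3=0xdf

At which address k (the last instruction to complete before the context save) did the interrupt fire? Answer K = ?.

after  0: R0=0xd6 R1=0xf2 R2=0x99 R3=0x4f  N=0 Z=0
after  1: R0=0x87 R1=0xf2 R2=0x99 R3=0x4f  N=1 Z=0
after  2: R0=0x87 R1=0xa7 R2=0x99 R3=0x4f  N=1 Z=0
after  3: R0=0x87 R1=0xa7 R2=0x99 R3=0xdf  N=1 Z=0
after  4: R0=0x87 R1=0x87 R2=0x99 R3=0xdf  N=1 Z=0
after  5: R0=0x87 R1=0xee R2=0x99 R3=0xdf  N=1 Z=0
-- IRQ taken; context saved, return-PC = 6 --

K = 5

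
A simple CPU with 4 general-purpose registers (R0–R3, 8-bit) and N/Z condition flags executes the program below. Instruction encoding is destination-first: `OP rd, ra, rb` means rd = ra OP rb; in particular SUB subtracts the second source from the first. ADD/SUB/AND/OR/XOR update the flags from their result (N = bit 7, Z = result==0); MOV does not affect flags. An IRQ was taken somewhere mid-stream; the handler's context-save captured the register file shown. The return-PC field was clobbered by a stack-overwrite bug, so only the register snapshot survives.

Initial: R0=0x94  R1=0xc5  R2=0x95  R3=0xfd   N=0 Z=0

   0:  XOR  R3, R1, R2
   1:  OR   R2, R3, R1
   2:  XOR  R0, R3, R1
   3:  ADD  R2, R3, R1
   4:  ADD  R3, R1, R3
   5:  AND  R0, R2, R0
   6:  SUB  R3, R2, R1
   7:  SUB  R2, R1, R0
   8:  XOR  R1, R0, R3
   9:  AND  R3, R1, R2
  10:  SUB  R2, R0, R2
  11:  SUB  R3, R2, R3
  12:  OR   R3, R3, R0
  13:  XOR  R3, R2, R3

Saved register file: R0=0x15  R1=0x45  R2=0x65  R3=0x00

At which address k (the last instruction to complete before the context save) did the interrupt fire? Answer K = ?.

after  0: R0=0x94 R1=0xc5 R2=0x95 R3=0x50  N=0 Z=0
after  1: R0=0x94 R1=0xc5 R2=0xd5 R3=0x50  N=1 Z=0
after  2: R0=0x95 R1=0xc5 R2=0xd5 R3=0x50  N=1 Z=0
after  3: R0=0x95 R1=0xc5 R2=0x15 R3=0x50  N=0 Z=0
after  4: R0=0x95 R1=0xc5 R2=0x15 R3=0x15  N=0 Z=0
after  5: R0=0x15 R1=0xc5 R2=0x15 R3=0x15  N=0 Z=0
after  6: R0=0x15 R1=0xc5 R2=0x15 R3=0x50  N=0 Z=0
after  7: R0=0x15 R1=0xc5 R2=0xb0 R3=0x50  N=1 Z=0
after  8: R0=0x15 R1=0x45 R2=0xb0 R3=0x50  N=0 Z=0
after  9: R0=0x15 R1=0x45 R2=0xb0 R3=0x00  N=0 Z=1
after 10: R0=0x15 R1=0x45 R2=0x65 R3=0x00  N=0 Z=0
-- IRQ taken; context saved, return-PC = 11 --

K = 10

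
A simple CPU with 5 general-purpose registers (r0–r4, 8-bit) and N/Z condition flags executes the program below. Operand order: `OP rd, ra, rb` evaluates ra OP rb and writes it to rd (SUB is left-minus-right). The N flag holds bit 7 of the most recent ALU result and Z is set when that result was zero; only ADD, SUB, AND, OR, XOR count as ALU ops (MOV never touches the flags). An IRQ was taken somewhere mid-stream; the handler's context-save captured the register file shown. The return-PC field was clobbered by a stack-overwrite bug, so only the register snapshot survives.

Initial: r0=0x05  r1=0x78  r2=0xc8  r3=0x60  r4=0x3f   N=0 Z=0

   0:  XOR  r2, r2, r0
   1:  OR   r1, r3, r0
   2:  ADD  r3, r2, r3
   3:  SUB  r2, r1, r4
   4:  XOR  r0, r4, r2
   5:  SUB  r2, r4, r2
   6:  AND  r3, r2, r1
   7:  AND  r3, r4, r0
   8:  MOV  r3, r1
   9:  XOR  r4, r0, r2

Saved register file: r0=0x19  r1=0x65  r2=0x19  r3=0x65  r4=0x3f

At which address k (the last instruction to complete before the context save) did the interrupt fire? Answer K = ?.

after  0: r0=0x05 r1=0x78 r2=0xcd r3=0x60 r4=0x3f  N=1 Z=0
after  1: r0=0x05 r1=0x65 r2=0xcd r3=0x60 r4=0x3f  N=0 Z=0
after  2: r0=0x05 r1=0x65 r2=0xcd r3=0x2d r4=0x3f  N=0 Z=0
after  3: r0=0x05 r1=0x65 r2=0x26 r3=0x2d r4=0x3f  N=0 Z=0
after  4: r0=0x19 r1=0x65 r2=0x26 r3=0x2d r4=0x3f  N=0 Z=0
after  5: r0=0x19 r1=0x65 r2=0x19 r3=0x2d r4=0x3f  N=0 Z=0
after  6: r0=0x19 r1=0x65 r2=0x19 r3=0x01 r4=0x3f  N=0 Z=0
after  7: r0=0x19 r1=0x65 r2=0x19 r3=0x19 r4=0x3f  N=0 Z=0
after  8: r0=0x19 r1=0x65 r2=0x19 r3=0x65 r4=0x3f  N=0 Z=0
-- IRQ taken; context saved, return-PC = 9 --

K = 8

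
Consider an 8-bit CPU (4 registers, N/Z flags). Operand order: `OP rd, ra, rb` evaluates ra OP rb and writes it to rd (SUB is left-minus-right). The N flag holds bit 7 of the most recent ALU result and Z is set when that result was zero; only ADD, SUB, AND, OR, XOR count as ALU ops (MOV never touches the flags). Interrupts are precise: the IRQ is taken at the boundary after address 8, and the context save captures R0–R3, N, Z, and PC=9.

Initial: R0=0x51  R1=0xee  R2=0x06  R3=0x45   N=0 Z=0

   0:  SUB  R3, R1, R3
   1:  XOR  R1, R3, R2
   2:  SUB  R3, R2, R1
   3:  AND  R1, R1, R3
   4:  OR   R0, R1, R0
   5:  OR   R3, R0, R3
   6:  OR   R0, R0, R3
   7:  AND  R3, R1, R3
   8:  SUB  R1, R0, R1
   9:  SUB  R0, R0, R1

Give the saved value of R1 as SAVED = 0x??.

after  0: R0=0x51 R1=0xee R2=0x06 R3=0xa9  N=1 Z=0
after  1: R0=0x51 R1=0xaf R2=0x06 R3=0xa9  N=1 Z=0
after  2: R0=0x51 R1=0xaf R2=0x06 R3=0x57  N=0 Z=0
after  3: R0=0x51 R1=0x07 R2=0x06 R3=0x57  N=0 Z=0
after  4: R0=0x57 R1=0x07 R2=0x06 R3=0x57  N=0 Z=0
after  5: R0=0x57 R1=0x07 R2=0x06 R3=0x57  N=0 Z=0
after  6: R0=0x57 R1=0x07 R2=0x06 R3=0x57  N=0 Z=0
after  7: R0=0x57 R1=0x07 R2=0x06 R3=0x07  N=0 Z=0
after  8: R0=0x57 R1=0x50 R2=0x06 R3=0x07  N=0 Z=0
-- IRQ taken; context saved, return-PC = 9 --

SAVED = 0x50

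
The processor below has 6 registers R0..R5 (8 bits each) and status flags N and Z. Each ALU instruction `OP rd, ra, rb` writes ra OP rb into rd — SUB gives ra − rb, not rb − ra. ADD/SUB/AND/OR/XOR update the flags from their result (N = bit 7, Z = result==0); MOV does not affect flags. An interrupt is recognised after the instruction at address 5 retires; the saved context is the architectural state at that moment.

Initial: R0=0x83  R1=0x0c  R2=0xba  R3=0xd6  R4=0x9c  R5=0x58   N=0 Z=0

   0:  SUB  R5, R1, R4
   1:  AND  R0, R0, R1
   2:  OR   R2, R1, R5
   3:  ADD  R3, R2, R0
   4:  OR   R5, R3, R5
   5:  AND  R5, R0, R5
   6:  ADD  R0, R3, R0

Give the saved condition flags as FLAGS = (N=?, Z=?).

FLAGS = (N=0, Z=1)

after  0: R0=0x83 R1=0x0c R2=0xba R3=0xd6 R4=0x9c R5=0x70  N=0 Z=0
after  1: R0=0x00 R1=0x0c R2=0xba R3=0xd6 R4=0x9c R5=0x70  N=0 Z=1
after  2: R0=0x00 R1=0x0c R2=0x7c R3=0xd6 R4=0x9c R5=0x70  N=0 Z=0
after  3: R0=0x00 R1=0x0c R2=0x7c R3=0x7c R4=0x9c R5=0x70  N=0 Z=0
after  4: R0=0x00 R1=0x0c R2=0x7c R3=0x7c R4=0x9c R5=0x7c  N=0 Z=0
after  5: R0=0x00 R1=0x0c R2=0x7c R3=0x7c R4=0x9c R5=0x00  N=0 Z=1
-- IRQ taken; context saved, return-PC = 6 --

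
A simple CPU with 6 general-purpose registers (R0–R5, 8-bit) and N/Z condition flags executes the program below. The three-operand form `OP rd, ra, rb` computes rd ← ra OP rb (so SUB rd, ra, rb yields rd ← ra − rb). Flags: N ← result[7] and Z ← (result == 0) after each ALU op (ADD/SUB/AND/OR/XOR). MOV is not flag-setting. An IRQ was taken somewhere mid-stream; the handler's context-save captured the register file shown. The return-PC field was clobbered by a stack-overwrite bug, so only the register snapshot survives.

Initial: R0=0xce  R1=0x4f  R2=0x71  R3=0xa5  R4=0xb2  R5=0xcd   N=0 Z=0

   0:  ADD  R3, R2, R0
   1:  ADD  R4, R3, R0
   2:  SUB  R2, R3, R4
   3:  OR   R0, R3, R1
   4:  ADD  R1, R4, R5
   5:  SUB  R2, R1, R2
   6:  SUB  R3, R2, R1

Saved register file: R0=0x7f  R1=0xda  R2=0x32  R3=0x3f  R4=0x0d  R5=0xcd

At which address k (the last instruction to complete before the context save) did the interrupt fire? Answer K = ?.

after  0: R0=0xce R1=0x4f R2=0x71 R3=0x3f R4=0xb2 R5=0xcd  N=0 Z=0
after  1: R0=0xce R1=0x4f R2=0x71 R3=0x3f R4=0x0d R5=0xcd  N=0 Z=0
after  2: R0=0xce R1=0x4f R2=0x32 R3=0x3f R4=0x0d R5=0xcd  N=0 Z=0
after  3: R0=0x7f R1=0x4f R2=0x32 R3=0x3f R4=0x0d R5=0xcd  N=0 Z=0
after  4: R0=0x7f R1=0xda R2=0x32 R3=0x3f R4=0x0d R5=0xcd  N=1 Z=0
-- IRQ taken; context saved, return-PC = 5 --

K = 4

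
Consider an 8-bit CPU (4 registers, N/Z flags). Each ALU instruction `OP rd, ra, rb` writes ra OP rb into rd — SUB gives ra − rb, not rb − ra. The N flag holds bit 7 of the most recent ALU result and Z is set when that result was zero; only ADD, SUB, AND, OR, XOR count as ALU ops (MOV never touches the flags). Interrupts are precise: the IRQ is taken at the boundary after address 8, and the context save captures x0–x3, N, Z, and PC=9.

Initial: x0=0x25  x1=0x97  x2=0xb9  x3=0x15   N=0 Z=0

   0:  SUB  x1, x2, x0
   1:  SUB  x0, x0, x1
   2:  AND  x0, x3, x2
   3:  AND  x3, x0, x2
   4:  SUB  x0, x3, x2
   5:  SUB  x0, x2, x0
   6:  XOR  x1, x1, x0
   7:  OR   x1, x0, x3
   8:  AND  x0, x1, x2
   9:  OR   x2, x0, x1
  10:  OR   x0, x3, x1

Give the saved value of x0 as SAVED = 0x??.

after  0: x0=0x25 x1=0x94 x2=0xb9 x3=0x15  N=1 Z=0
after  1: x0=0x91 x1=0x94 x2=0xb9 x3=0x15  N=1 Z=0
after  2: x0=0x11 x1=0x94 x2=0xb9 x3=0x15  N=0 Z=0
after  3: x0=0x11 x1=0x94 x2=0xb9 x3=0x11  N=0 Z=0
after  4: x0=0x58 x1=0x94 x2=0xb9 x3=0x11  N=0 Z=0
after  5: x0=0x61 x1=0x94 x2=0xb9 x3=0x11  N=0 Z=0
after  6: x0=0x61 x1=0xf5 x2=0xb9 x3=0x11  N=1 Z=0
after  7: x0=0x61 x1=0x71 x2=0xb9 x3=0x11  N=0 Z=0
after  8: x0=0x31 x1=0x71 x2=0xb9 x3=0x11  N=0 Z=0
-- IRQ taken; context saved, return-PC = 9 --

SAVED = 0x31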